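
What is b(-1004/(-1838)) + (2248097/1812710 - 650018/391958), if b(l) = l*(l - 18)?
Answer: -175647084795925691/17648994561951970 ≈ -9.9522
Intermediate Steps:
b(l) = l*(-18 + l)
b(-1004/(-1838)) + (2248097/1812710 - 650018/391958) = (-1004/(-1838))*(-18 - 1004/(-1838)) + (2248097/1812710 - 650018/391958) = (-1004*(-1/1838))*(-18 - 1004*(-1/1838)) + (2248097*(1/1812710) - 650018*1/391958) = 502*(-18 + 502/919)/919 + (132241/106630 - 325009/195979) = (502/919)*(-16040/919) - 8739250731/20897240770 = -8052080/844561 - 8739250731/20897240770 = -175647084795925691/17648994561951970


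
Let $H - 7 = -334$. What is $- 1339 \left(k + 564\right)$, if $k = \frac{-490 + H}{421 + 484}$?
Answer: $- \frac{682358417}{905} \approx -7.5399 \cdot 10^{5}$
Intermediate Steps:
$H = -327$ ($H = 7 - 334 = -327$)
$k = - \frac{817}{905}$ ($k = \frac{-490 - 327}{421 + 484} = - \frac{817}{905} \approx -0.90276$)
$- 1339 \left(k + 564\right) = - 1339 \left(- \frac{817}{905} + 564\right) = \left(-1339\right) \frac{509603}{905} = - \frac{682358417}{905}$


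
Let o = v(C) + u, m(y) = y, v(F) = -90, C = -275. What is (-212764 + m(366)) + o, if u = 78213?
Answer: -134275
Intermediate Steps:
o = 78123 (o = -90 + 78213 = 78123)
(-212764 + m(366)) + o = (-212764 + 366) + 78123 = -212398 + 78123 = -134275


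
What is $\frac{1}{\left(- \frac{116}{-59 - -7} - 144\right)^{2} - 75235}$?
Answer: $- \frac{169}{9318066} \approx -1.8137 \cdot 10^{-5}$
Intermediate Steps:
$\frac{1}{\left(- \frac{116}{-59 - -7} - 144\right)^{2} - 75235} = \frac{1}{\left(- \frac{116}{-59 + 7} - 144\right)^{2} - 75235} = \frac{1}{\left(- \frac{116}{-52} - 144\right)^{2} - 75235} = \frac{1}{\left(\left(-116\right) \left(- \frac{1}{52}\right) - 144\right)^{2} - 75235} = \frac{1}{\left(\frac{29}{13} - 144\right)^{2} - 75235} = \frac{1}{\left(- \frac{1843}{13}\right)^{2} - 75235} = \frac{1}{\frac{3396649}{169} - 75235} = \frac{1}{- \frac{9318066}{169}} = - \frac{169}{9318066}$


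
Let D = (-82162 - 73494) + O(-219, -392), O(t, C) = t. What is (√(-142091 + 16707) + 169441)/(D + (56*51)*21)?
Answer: -169441/95899 - 2*I*√31346/95899 ≈ -1.7669 - 0.0036924*I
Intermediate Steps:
D = -155875 (D = (-82162 - 73494) - 219 = -155656 - 219 = -155875)
(√(-142091 + 16707) + 169441)/(D + (56*51)*21) = (√(-142091 + 16707) + 169441)/(-155875 + (56*51)*21) = (√(-125384) + 169441)/(-155875 + 2856*21) = (2*I*√31346 + 169441)/(-155875 + 59976) = (169441 + 2*I*√31346)/(-95899) = (169441 + 2*I*√31346)*(-1/95899) = -169441/95899 - 2*I*√31346/95899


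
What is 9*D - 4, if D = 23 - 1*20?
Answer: 23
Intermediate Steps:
D = 3 (D = 23 - 20 = 3)
9*D - 4 = 9*3 - 4 = 27 - 4 = 23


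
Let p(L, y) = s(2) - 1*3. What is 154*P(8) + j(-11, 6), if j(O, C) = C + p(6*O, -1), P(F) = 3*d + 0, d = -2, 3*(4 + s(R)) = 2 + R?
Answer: -2771/3 ≈ -923.67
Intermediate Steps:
s(R) = -10/3 + R/3 (s(R) = -4 + (2 + R)/3 = -4 + (⅔ + R/3) = -10/3 + R/3)
p(L, y) = -17/3 (p(L, y) = (-10/3 + (⅓)*2) - 1*3 = (-10/3 + ⅔) - 3 = -8/3 - 3 = -17/3)
P(F) = -6 (P(F) = 3*(-2) + 0 = -6 + 0 = -6)
j(O, C) = -17/3 + C (j(O, C) = C - 17/3 = -17/3 + C)
154*P(8) + j(-11, 6) = 154*(-6) + (-17/3 + 6) = -924 + ⅓ = -2771/3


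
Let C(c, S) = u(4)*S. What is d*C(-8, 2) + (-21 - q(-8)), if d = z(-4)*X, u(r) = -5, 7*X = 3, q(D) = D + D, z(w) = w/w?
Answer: -65/7 ≈ -9.2857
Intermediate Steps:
z(w) = 1
q(D) = 2*D
X = 3/7 (X = (1/7)*3 = 3/7 ≈ 0.42857)
d = 3/7 (d = 1*(3/7) = 3/7 ≈ 0.42857)
C(c, S) = -5*S
d*C(-8, 2) + (-21 - q(-8)) = 3*(-5*2)/7 + (-21 - 2*(-8)) = (3/7)*(-10) + (-21 - 1*(-16)) = -30/7 + (-21 + 16) = -30/7 - 5 = -65/7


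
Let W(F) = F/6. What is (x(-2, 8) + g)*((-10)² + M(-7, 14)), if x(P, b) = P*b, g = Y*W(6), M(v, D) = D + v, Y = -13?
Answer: -3103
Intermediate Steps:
W(F) = F/6 (W(F) = F*(⅙) = F/6)
g = -13 (g = -13*6/6 = -13*1 = -13)
(x(-2, 8) + g)*((-10)² + M(-7, 14)) = (-2*8 - 13)*((-10)² + (14 - 7)) = (-16 - 13)*(100 + 7) = -29*107 = -3103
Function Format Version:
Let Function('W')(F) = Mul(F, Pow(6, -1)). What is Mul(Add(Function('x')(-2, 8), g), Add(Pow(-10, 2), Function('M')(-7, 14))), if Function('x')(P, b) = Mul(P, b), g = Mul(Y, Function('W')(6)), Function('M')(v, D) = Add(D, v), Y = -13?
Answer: -3103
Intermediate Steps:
Function('W')(F) = Mul(Rational(1, 6), F) (Function('W')(F) = Mul(F, Rational(1, 6)) = Mul(Rational(1, 6), F))
g = -13 (g = Mul(-13, Mul(Rational(1, 6), 6)) = Mul(-13, 1) = -13)
Mul(Add(Function('x')(-2, 8), g), Add(Pow(-10, 2), Function('M')(-7, 14))) = Mul(Add(Mul(-2, 8), -13), Add(Pow(-10, 2), Add(14, -7))) = Mul(Add(-16, -13), Add(100, 7)) = Mul(-29, 107) = -3103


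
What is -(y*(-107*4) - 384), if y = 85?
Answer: 36764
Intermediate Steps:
-(y*(-107*4) - 384) = -(85*(-107*4) - 384) = -(85*(-428) - 384) = -(-36380 - 384) = -1*(-36764) = 36764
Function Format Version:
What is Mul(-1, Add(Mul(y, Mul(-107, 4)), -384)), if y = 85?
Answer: 36764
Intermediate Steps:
Mul(-1, Add(Mul(y, Mul(-107, 4)), -384)) = Mul(-1, Add(Mul(85, Mul(-107, 4)), -384)) = Mul(-1, Add(Mul(85, -428), -384)) = Mul(-1, Add(-36380, -384)) = Mul(-1, -36764) = 36764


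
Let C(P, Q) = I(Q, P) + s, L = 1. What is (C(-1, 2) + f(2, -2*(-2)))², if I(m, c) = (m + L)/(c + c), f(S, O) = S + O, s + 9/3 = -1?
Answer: ¼ ≈ 0.25000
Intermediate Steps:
s = -4 (s = -3 - 1 = -4)
f(S, O) = O + S
I(m, c) = (1 + m)/(2*c) (I(m, c) = (m + 1)/(c + c) = (1 + m)/((2*c)) = (1 + m)*(1/(2*c)) = (1 + m)/(2*c))
C(P, Q) = -4 + (1 + Q)/(2*P) (C(P, Q) = (1 + Q)/(2*P) - 4 = -4 + (1 + Q)/(2*P))
(C(-1, 2) + f(2, -2*(-2)))² = ((½)*(1 + 2 - 8*(-1))/(-1) + (-2*(-2) + 2))² = ((½)*(-1)*(1 + 2 + 8) + (4 + 2))² = ((½)*(-1)*11 + 6)² = (-11/2 + 6)² = (½)² = ¼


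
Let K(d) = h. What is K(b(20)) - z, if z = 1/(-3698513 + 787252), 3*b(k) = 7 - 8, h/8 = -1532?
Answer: -35680414815/2911261 ≈ -12256.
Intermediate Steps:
h = -12256 (h = 8*(-1532) = -12256)
b(k) = -⅓ (b(k) = (7 - 8)/3 = (⅓)*(-1) = -⅓)
z = -1/2911261 (z = 1/(-2911261) = -1/2911261 ≈ -3.4349e-7)
K(d) = -12256
K(b(20)) - z = -12256 - 1*(-1/2911261) = -12256 + 1/2911261 = -35680414815/2911261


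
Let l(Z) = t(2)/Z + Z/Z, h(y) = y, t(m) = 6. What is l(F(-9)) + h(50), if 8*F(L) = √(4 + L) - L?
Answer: 2409/43 - 24*I*√5/43 ≈ 56.023 - 1.248*I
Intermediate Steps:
F(L) = -L/8 + √(4 + L)/8 (F(L) = (√(4 + L) - L)/8 = -L/8 + √(4 + L)/8)
l(Z) = 1 + 6/Z (l(Z) = 6/Z + Z/Z = 6/Z + 1 = 1 + 6/Z)
l(F(-9)) + h(50) = (6 + (-⅛*(-9) + √(4 - 9)/8))/(-⅛*(-9) + √(4 - 9)/8) + 50 = (6 + (9/8 + √(-5)/8))/(9/8 + √(-5)/8) + 50 = (6 + (9/8 + (I*√5)/8))/(9/8 + (I*√5)/8) + 50 = (6 + (9/8 + I*√5/8))/(9/8 + I*√5/8) + 50 = (57/8 + I*√5/8)/(9/8 + I*√5/8) + 50 = 50 + (57/8 + I*√5/8)/(9/8 + I*√5/8)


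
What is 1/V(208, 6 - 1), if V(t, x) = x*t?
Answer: 1/1040 ≈ 0.00096154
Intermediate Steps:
V(t, x) = t*x
1/V(208, 6 - 1) = 1/(208*(6 - 1)) = 1/(208*5) = 1/1040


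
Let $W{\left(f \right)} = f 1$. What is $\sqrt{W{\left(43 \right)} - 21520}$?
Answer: $i \sqrt{21477} \approx 146.55 i$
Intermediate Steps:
$W{\left(f \right)} = f$
$\sqrt{W{\left(43 \right)} - 21520} = \sqrt{43 - 21520} = \sqrt{-21477} = i \sqrt{21477}$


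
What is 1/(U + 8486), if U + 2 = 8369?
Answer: 1/16853 ≈ 5.9337e-5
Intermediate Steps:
U = 8367 (U = -2 + 8369 = 8367)
1/(U + 8486) = 1/(8367 + 8486) = 1/16853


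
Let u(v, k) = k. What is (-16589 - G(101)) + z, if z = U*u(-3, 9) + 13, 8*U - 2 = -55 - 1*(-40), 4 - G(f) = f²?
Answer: -51149/8 ≈ -6393.6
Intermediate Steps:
G(f) = 4 - f²
U = -13/8 (U = ¼ + (-55 - 1*(-40))/8 = ¼ + (-55 + 40)/8 = ¼ + (⅛)*(-15) = ¼ - 15/8 = -13/8 ≈ -1.6250)
z = -13/8 (z = -13/8*9 + 13 = -117/8 + 13 = -13/8 ≈ -1.6250)
(-16589 - G(101)) + z = (-16589 - (4 - 1*101²)) - 13/8 = (-16589 - (4 - 1*10201)) - 13/8 = (-16589 - (4 - 10201)) - 13/8 = (-16589 - 1*(-10197)) - 13/8 = (-16589 + 10197) - 13/8 = -6392 - 13/8 = -51149/8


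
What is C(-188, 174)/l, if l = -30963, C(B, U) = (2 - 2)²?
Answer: 0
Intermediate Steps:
C(B, U) = 0 (C(B, U) = 0² = 0)
C(-188, 174)/l = 0/(-30963) = 0*(-1/30963) = 0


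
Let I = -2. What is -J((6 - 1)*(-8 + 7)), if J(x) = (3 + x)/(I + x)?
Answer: -2/7 ≈ -0.28571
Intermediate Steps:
J(x) = (3 + x)/(-2 + x)
-J((6 - 1)*(-8 + 7)) = -(3 + (6 - 1)*(-8 + 7))/(-2 + (6 - 1)*(-8 + 7)) = -(3 + 5*(-1))/(-2 + 5*(-1)) = -(3 - 5)/(-2 - 5) = -(-2)/(-7) = -(-1)*(-2)/7 = -1*2/7 = -2/7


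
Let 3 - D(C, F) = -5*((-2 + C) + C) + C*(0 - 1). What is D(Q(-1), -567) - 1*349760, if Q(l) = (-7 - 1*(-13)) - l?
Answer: -349690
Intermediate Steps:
Q(l) = 6 - l (Q(l) = (-7 + 13) - l = 6 - l)
D(C, F) = -7 + 11*C (D(C, F) = 3 - (-5*((-2 + C) + C) + C*(0 - 1)) = 3 - (-5*(-2 + 2*C) + C*(-1)) = 3 - ((10 - 10*C) - C) = 3 - (10 - 11*C) = 3 + (-10 + 11*C) = -7 + 11*C)
D(Q(-1), -567) - 1*349760 = (-7 + 11*(6 - 1*(-1))) - 1*349760 = (-7 + 11*(6 + 1)) - 349760 = (-7 + 11*7) - 349760 = (-7 + 77) - 349760 = 70 - 349760 = -349690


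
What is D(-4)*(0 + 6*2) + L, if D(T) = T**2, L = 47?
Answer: 239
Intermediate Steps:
D(-4)*(0 + 6*2) + L = (-4)**2*(0 + 6*2) + 47 = 16*(0 + 12) + 47 = 16*12 + 47 = 192 + 47 = 239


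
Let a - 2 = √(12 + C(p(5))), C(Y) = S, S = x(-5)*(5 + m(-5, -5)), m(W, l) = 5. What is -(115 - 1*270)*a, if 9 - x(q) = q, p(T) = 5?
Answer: 310 + 310*√38 ≈ 2221.0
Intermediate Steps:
x(q) = 9 - q
S = 140 (S = (9 - 1*(-5))*(5 + 5) = (9 + 5)*10 = 14*10 = 140)
C(Y) = 140
a = 2 + 2*√38 (a = 2 + √(12 + 140) = 2 + √152 = 2 + 2*√38 ≈ 14.329)
-(115 - 1*270)*a = -(115 - 1*270)*(2 + 2*√38) = -(115 - 270)*(2 + 2*√38) = -(-155)*(2 + 2*√38) = -(-310 - 310*√38) = 310 + 310*√38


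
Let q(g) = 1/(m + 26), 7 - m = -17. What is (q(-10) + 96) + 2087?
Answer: 109151/50 ≈ 2183.0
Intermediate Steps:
m = 24 (m = 7 - 1*(-17) = 7 + 17 = 24)
q(g) = 1/50 (q(g) = 1/(24 + 26) = 1/50)
(q(-10) + 96) + 2087 = (1/50 + 96) + 2087 = 4801/50 + 2087 = 109151/50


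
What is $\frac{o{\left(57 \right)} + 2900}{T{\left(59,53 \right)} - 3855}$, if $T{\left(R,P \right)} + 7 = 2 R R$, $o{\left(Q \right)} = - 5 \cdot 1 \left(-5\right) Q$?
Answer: $\frac{173}{124} \approx 1.3952$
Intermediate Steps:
$o{\left(Q \right)} = 25 Q$ ($o{\left(Q \right)} = \left(-5\right) \left(-5\right) Q = 25 Q$)
$T{\left(R,P \right)} = -7 + 2 R^{2}$ ($T{\left(R,P \right)} = -7 + 2 R R = -7 + 2 R^{2}$)
$\frac{o{\left(57 \right)} + 2900}{T{\left(59,53 \right)} - 3855} = \frac{25 \cdot 57 + 2900}{\left(-7 + 2 \cdot 59^{2}\right) - 3855} = \frac{1425 + 2900}{\left(-7 + 2 \cdot 3481\right) - 3855} = \frac{4325}{\left(-7 + 6962\right) - 3855} = \frac{4325}{6955 - 3855} = \frac{4325}{3100} = 4325 \cdot \frac{1}{3100} = \frac{173}{124}$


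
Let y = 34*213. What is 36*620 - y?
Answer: 15078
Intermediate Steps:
y = 7242
36*620 - y = 36*620 - 1*7242 = 22320 - 7242 = 15078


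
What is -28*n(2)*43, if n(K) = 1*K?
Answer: -2408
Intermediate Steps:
n(K) = K
-28*n(2)*43 = -28*2*43 = -56*43 = -2408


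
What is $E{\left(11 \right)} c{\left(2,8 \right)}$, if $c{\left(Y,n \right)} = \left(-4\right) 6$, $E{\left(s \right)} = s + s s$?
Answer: $-3168$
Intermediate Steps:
$E{\left(s \right)} = s + s^{2}$
$c{\left(Y,n \right)} = -24$
$E{\left(11 \right)} c{\left(2,8 \right)} = 11 \left(1 + 11\right) \left(-24\right) = 11 \cdot 12 \left(-24\right) = 132 \left(-24\right) = -3168$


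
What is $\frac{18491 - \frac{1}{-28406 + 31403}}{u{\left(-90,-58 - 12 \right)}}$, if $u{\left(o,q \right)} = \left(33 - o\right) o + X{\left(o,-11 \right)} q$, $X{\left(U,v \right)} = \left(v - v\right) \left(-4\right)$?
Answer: $- \frac{27708763}{16588395} \approx -1.6704$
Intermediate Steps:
$X{\left(U,v \right)} = 0$ ($X{\left(U,v \right)} = 0 \left(-4\right) = 0$)
$u{\left(o,q \right)} = o \left(33 - o\right)$ ($u{\left(o,q \right)} = \left(33 - o\right) o + 0 q = o \left(33 - o\right) + 0 = o \left(33 - o\right)$)
$\frac{18491 - \frac{1}{-28406 + 31403}}{u{\left(-90,-58 - 12 \right)}} = \frac{18491 - \frac{1}{-28406 + 31403}}{\left(-90\right) \left(33 - -90\right)} = \frac{18491 - \frac{1}{2997}}{\left(-90\right) \left(33 + 90\right)} = \frac{18491 - \frac{1}{2997}}{\left(-90\right) 123} = \frac{18491 - \frac{1}{2997}}{-11070} = \frac{55417526}{2997} \left(- \frac{1}{11070}\right) = - \frac{27708763}{16588395}$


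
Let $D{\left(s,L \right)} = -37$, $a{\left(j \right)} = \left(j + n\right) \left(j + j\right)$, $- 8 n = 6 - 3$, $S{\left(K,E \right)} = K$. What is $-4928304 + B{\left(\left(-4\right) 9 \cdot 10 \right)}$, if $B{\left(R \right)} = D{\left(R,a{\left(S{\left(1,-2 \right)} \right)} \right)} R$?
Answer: $-4914984$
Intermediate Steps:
$n = - \frac{3}{8}$ ($n = - \frac{6 - 3}{8} = \left(- \frac{1}{8}\right) 3 = - \frac{3}{8} \approx -0.375$)
$a{\left(j \right)} = 2 j \left(- \frac{3}{8} + j\right)$ ($a{\left(j \right)} = \left(j - \frac{3}{8}\right) \left(j + j\right) = \left(- \frac{3}{8} + j\right) 2 j = 2 j \left(- \frac{3}{8} + j\right)$)
$B{\left(R \right)} = - 37 R$
$-4928304 + B{\left(\left(-4\right) 9 \cdot 10 \right)} = -4928304 - 37 \left(-4\right) 9 \cdot 10 = -4928304 - 37 \left(\left(-36\right) 10\right) = -4928304 - -13320 = -4928304 + 13320 = -4914984$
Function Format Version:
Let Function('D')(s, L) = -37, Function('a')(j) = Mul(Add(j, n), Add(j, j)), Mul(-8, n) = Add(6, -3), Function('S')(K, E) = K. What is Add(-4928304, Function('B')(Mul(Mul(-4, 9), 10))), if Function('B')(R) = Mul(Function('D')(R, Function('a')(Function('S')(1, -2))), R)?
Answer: -4914984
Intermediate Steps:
n = Rational(-3, 8) (n = Mul(Rational(-1, 8), Add(6, -3)) = Mul(Rational(-1, 8), 3) = Rational(-3, 8) ≈ -0.37500)
Function('a')(j) = Mul(2, j, Add(Rational(-3, 8), j)) (Function('a')(j) = Mul(Add(j, Rational(-3, 8)), Add(j, j)) = Mul(Add(Rational(-3, 8), j), Mul(2, j)) = Mul(2, j, Add(Rational(-3, 8), j)))
Function('B')(R) = Mul(-37, R)
Add(-4928304, Function('B')(Mul(Mul(-4, 9), 10))) = Add(-4928304, Mul(-37, Mul(Mul(-4, 9), 10))) = Add(-4928304, Mul(-37, Mul(-36, 10))) = Add(-4928304, Mul(-37, -360)) = Add(-4928304, 13320) = -4914984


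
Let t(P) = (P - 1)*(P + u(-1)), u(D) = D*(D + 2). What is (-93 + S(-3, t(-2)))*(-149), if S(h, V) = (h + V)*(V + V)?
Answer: -2235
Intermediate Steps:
u(D) = D*(2 + D)
t(P) = (-1 + P)² (t(P) = (P - 1)*(P - (2 - 1)) = (-1 + P)*(P - 1*1) = (-1 + P)*(P - 1) = (-1 + P)*(-1 + P) = (-1 + P)²)
S(h, V) = 2*V*(V + h) (S(h, V) = (V + h)*(2*V) = 2*V*(V + h))
(-93 + S(-3, t(-2)))*(-149) = (-93 + 2*(1 + (-2)² - 2*(-2))*((1 + (-2)² - 2*(-2)) - 3))*(-149) = (-93 + 2*(1 + 4 + 4)*((1 + 4 + 4) - 3))*(-149) = (-93 + 2*9*(9 - 3))*(-149) = (-93 + 2*9*6)*(-149) = (-93 + 108)*(-149) = 15*(-149) = -2235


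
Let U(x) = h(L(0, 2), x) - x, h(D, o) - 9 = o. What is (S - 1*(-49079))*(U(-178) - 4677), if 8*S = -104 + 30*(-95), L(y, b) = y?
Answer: -227377113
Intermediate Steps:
h(D, o) = 9 + o
S = -1477/4 (S = (-104 + 30*(-95))/8 = (-104 - 2850)/8 = (1/8)*(-2954) = -1477/4 ≈ -369.25)
U(x) = 9 (U(x) = (9 + x) - x = 9)
(S - 1*(-49079))*(U(-178) - 4677) = (-1477/4 - 1*(-49079))*(9 - 4677) = (-1477/4 + 49079)*(-4668) = (194839/4)*(-4668) = -227377113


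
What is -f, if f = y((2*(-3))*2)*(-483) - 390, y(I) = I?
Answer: -5406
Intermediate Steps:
f = 5406 (f = ((2*(-3))*2)*(-483) - 390 = -6*2*(-483) - 390 = -12*(-483) - 390 = 5796 - 390 = 5406)
-f = -1*5406 = -5406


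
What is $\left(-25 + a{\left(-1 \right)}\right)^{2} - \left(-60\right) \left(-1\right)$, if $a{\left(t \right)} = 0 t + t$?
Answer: $616$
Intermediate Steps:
$a{\left(t \right)} = t$ ($a{\left(t \right)} = 0 + t = t$)
$\left(-25 + a{\left(-1 \right)}\right)^{2} - \left(-60\right) \left(-1\right) = \left(-25 - 1\right)^{2} - \left(-60\right) \left(-1\right) = \left(-26\right)^{2} - 60 = 676 - 60 = 616$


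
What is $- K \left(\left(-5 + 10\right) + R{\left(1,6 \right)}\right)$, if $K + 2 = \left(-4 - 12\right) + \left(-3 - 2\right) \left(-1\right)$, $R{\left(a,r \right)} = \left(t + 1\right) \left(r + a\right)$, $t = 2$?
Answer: $338$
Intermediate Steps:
$R{\left(a,r \right)} = 3 a + 3 r$ ($R{\left(a,r \right)} = \left(2 + 1\right) \left(r + a\right) = 3 \left(a + r\right) = 3 a + 3 r$)
$K = -13$ ($K = -2 + \left(\left(-4 - 12\right) + \left(-3 - 2\right) \left(-1\right)\right) = -2 - 11 = -13$)
$- K \left(\left(-5 + 10\right) + R{\left(1,6 \right)}\right) = \left(-1\right) \left(-13\right) \left(\left(-5 + 10\right) + \left(3 \cdot 1 + 3 \cdot 6\right)\right) = 13 \left(5 + \left(3 + 18\right)\right) = 13 \left(5 + 21\right) = 13 \cdot 26 = 338$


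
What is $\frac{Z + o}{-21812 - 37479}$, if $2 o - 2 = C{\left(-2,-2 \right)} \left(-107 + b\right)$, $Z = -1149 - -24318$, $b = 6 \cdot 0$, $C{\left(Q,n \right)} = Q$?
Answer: $- \frac{23277}{59291} \approx -0.39259$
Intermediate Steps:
$b = 0$
$Z = 23169$ ($Z = -1149 + 24318 = 23169$)
$o = 108$ ($o = 1 + \frac{\left(-2\right) \left(-107 + 0\right)}{2} = 1 + \frac{\left(-2\right) \left(-107\right)}{2} = 1 + \frac{1}{2} \cdot 214 = 1 + 107 = 108$)
$\frac{Z + o}{-21812 - 37479} = \frac{23169 + 108}{-21812 - 37479} = \frac{23277}{-59291} = 23277 \left(- \frac{1}{59291}\right) = - \frac{23277}{59291}$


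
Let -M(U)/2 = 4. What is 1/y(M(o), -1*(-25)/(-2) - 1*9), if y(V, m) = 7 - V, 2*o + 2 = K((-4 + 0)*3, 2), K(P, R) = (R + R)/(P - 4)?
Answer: 1/15 ≈ 0.066667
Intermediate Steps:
K(P, R) = 2*R/(-4 + P) (K(P, R) = (2*R)/(-4 + P) = 2*R/(-4 + P))
o = -9/8 (o = -1 + (2*2/(-4 + (-4 + 0)*3))/2 = -1 + (2*2/(-4 - 4*3))/2 = -1 + (2*2/(-4 - 12))/2 = -1 + (2*2/(-16))/2 = -1 + (2*2*(-1/16))/2 = -1 + (½)*(-¼) = -1 - ⅛ = -9/8 ≈ -1.1250)
M(U) = -8 (M(U) = -2*4 = -8)
1/y(M(o), -1*(-25)/(-2) - 1*9) = 1/(7 - 1*(-8)) = 1/(7 + 8) = 1/15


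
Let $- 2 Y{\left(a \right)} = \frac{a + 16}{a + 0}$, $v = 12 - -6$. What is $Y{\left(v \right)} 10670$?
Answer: $- \frac{90695}{9} \approx -10077.0$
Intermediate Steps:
$v = 18$ ($v = 12 + 6 = 18$)
$Y{\left(a \right)} = - \frac{16 + a}{2 a}$ ($Y{\left(a \right)} = - \frac{\left(a + 16\right) \frac{1}{a + 0}}{2} = - \frac{\left(16 + a\right) \frac{1}{a}}{2} = - \frac{\frac{1}{a} \left(16 + a\right)}{2} = - \frac{16 + a}{2 a}$)
$Y{\left(v \right)} 10670 = \frac{-16 - 18}{2 \cdot 18} \cdot 10670 = \frac{1}{2} \cdot \frac{1}{18} \left(-16 - 18\right) 10670 = \frac{1}{2} \cdot \frac{1}{18} \left(-34\right) 10670 = \left(- \frac{17}{18}\right) 10670 = - \frac{90695}{9}$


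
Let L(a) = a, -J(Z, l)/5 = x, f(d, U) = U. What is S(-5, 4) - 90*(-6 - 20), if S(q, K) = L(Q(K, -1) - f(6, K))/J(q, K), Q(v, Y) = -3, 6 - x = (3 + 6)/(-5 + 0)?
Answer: 91267/39 ≈ 2340.2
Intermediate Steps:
x = 39/5 (x = 6 - (3 + 6)/(-5 + 0) = 6 - 9/(-5) = 6 - 9*(-1)/5 = 6 - 1*(-9/5) = 6 + 9/5 = 39/5 ≈ 7.8000)
J(Z, l) = -39 (J(Z, l) = -5*39/5 = -39)
S(q, K) = 1/13 + K/39 (S(q, K) = (-3 - K)/(-39) = (-3 - K)*(-1/39) = 1/13 + K/39)
S(-5, 4) - 90*(-6 - 20) = (1/13 + (1/39)*4) - 90*(-6 - 20) = (1/13 + 4/39) - 90*(-26) = 7/39 + 2340 = 91267/39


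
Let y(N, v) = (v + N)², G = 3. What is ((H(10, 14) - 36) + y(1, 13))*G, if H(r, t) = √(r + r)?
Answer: 480 + 6*√5 ≈ 493.42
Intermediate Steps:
H(r, t) = √2*√r (H(r, t) = √(2*r) = √2*√r)
y(N, v) = (N + v)²
((H(10, 14) - 36) + y(1, 13))*G = ((√2*√10 - 36) + (1 + 13)²)*3 = ((2*√5 - 36) + 14²)*3 = ((-36 + 2*√5) + 196)*3 = (160 + 2*√5)*3 = 480 + 6*√5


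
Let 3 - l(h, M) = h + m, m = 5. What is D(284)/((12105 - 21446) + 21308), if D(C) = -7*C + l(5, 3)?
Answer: -665/3989 ≈ -0.16671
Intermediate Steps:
l(h, M) = -2 - h (l(h, M) = 3 - (h + 5) = 3 - (5 + h) = 3 + (-5 - h) = -2 - h)
D(C) = -7 - 7*C (D(C) = -7*C + (-2 - 1*5) = -7*C + (-2 - 5) = -7*C - 7 = -7 - 7*C)
D(284)/((12105 - 21446) + 21308) = (-7 - 7*284)/((12105 - 21446) + 21308) = (-7 - 1988)/(-9341 + 21308) = -1995/11967 = -1995*1/11967 = -665/3989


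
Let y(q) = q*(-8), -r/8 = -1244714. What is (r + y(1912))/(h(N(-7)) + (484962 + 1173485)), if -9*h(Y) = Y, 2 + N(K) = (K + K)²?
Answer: 89481744/14925829 ≈ 5.9951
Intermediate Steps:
r = 9957712 (r = -8*(-1244714) = 9957712)
N(K) = -2 + 4*K² (N(K) = -2 + (K + K)² = -2 + (2*K)² = -2 + 4*K²)
y(q) = -8*q
h(Y) = -Y/9
(r + y(1912))/(h(N(-7)) + (484962 + 1173485)) = (9957712 - 8*1912)/(-(-2 + 4*(-7)²)/9 + (484962 + 1173485)) = (9957712 - 15296)/(-(-2 + 4*49)/9 + 1658447) = 9942416/(-(-2 + 196)/9 + 1658447) = 9942416/(-⅑*194 + 1658447) = 9942416/(-194/9 + 1658447) = 9942416/(14925829/9) = 9942416*(9/14925829) = 89481744/14925829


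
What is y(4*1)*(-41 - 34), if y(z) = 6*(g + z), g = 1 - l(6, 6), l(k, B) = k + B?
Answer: 3150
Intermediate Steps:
l(k, B) = B + k
g = -11 (g = 1 - (6 + 6) = 1 - 1*12 = 1 - 12 = -11)
y(z) = -66 + 6*z (y(z) = 6*(-11 + z) = -66 + 6*z)
y(4*1)*(-41 - 34) = (-66 + 6*(4*1))*(-41 - 34) = (-66 + 6*4)*(-75) = (-66 + 24)*(-75) = -42*(-75) = 3150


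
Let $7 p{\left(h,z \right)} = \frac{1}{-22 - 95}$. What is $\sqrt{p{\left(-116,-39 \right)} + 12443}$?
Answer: $\frac{4 \sqrt{57960266}}{273} \approx 111.55$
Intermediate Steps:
$p{\left(h,z \right)} = - \frac{1}{819}$ ($p{\left(h,z \right)} = \frac{1}{7 \left(-22 - 95\right)} = \frac{1}{7 \left(-117\right)} = \frac{1}{7} \left(- \frac{1}{117}\right) = - \frac{1}{819}$)
$\sqrt{p{\left(-116,-39 \right)} + 12443} = \sqrt{- \frac{1}{819} + 12443} = \sqrt{\frac{10190816}{819}} = \frac{4 \sqrt{57960266}}{273}$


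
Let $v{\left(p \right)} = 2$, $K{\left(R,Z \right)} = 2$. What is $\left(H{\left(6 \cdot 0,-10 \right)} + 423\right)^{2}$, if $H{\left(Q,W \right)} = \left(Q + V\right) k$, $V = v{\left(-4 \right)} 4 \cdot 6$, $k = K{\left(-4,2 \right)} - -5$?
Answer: $576081$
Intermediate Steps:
$k = 7$ ($k = 2 - -5 = 2 + 5 = 7$)
$V = 48$ ($V = 2 \cdot 4 \cdot 6 = 8 \cdot 6 = 48$)
$H{\left(Q,W \right)} = 336 + 7 Q$ ($H{\left(Q,W \right)} = \left(Q + 48\right) 7 = \left(48 + Q\right) 7 = 336 + 7 Q$)
$\left(H{\left(6 \cdot 0,-10 \right)} + 423\right)^{2} = \left(\left(336 + 7 \cdot 6 \cdot 0\right) + 423\right)^{2} = \left(\left(336 + 7 \cdot 0\right) + 423\right)^{2} = \left(\left(336 + 0\right) + 423\right)^{2} = \left(336 + 423\right)^{2} = 759^{2} = 576081$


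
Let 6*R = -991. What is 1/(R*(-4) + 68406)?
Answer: 3/207200 ≈ 1.4479e-5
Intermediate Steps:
R = -991/6 (R = (⅙)*(-991) = -991/6 ≈ -165.17)
1/(R*(-4) + 68406) = 1/(-991/6*(-4) + 68406) = 1/(1982/3 + 68406) = 1/(207200/3) = 3/207200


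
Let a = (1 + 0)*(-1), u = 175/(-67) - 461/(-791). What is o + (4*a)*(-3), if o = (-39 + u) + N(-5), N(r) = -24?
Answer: -2810385/52997 ≈ -53.029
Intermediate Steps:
u = -107538/52997 (u = 175*(-1/67) - 461*(-1/791) = -175/67 + 461/791 = -107538/52997 ≈ -2.0291)
o = -3446349/52997 (o = (-39 - 107538/52997) - 24 = -2174421/52997 - 24 = -3446349/52997 ≈ -65.029)
a = -1 (a = 1*(-1) = -1)
o + (4*a)*(-3) = -3446349/52997 + (4*(-1))*(-3) = -3446349/52997 - 4*(-3) = -3446349/52997 + 12 = -2810385/52997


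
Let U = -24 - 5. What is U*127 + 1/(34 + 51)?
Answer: -313054/85 ≈ -3683.0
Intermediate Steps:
U = -29
U*127 + 1/(34 + 51) = -29*127 + 1/(34 + 51) = -3683 + 1/85 = -313054/85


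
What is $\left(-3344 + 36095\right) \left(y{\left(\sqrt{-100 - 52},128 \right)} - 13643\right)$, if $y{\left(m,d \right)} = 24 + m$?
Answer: $-446035869 + 65502 i \sqrt{38} \approx -4.4604 \cdot 10^{8} + 4.0378 \cdot 10^{5} i$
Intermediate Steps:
$\left(-3344 + 36095\right) \left(y{\left(\sqrt{-100 - 52},128 \right)} - 13643\right) = \left(-3344 + 36095\right) \left(\left(24 + \sqrt{-100 - 52}\right) - 13643\right) = 32751 \left(\left(24 + \sqrt{-152}\right) - 13643\right) = 32751 \left(\left(24 + 2 i \sqrt{38}\right) - 13643\right) = 32751 \left(-13619 + 2 i \sqrt{38}\right) = -446035869 + 65502 i \sqrt{38}$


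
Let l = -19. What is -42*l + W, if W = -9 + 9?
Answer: 798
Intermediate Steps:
W = 0
-42*l + W = -42*(-19) + 0 = 798 + 0 = 798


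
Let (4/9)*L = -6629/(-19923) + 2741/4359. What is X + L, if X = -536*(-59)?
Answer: 610345295881/19298746 ≈ 31626.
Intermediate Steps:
X = 31624
L = 41752377/19298746 (L = 9*(-6629/(-19923) + 2741/4359)/4 = 9*(-6629*(-1/19923) + 2741*(1/4359))/4 = 9*(6629/19923 + 2741/4359)/4 = (9/4)*(9278306/9649373) = 41752377/19298746 ≈ 2.1635)
X + L = 31624 + 41752377/19298746 = 610345295881/19298746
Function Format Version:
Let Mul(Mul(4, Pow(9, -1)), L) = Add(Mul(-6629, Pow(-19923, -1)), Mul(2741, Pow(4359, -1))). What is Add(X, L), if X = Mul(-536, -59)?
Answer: Rational(610345295881, 19298746) ≈ 31626.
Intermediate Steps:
X = 31624
L = Rational(41752377, 19298746) (L = Mul(Rational(9, 4), Add(Mul(-6629, Pow(-19923, -1)), Mul(2741, Pow(4359, -1)))) = Mul(Rational(9, 4), Add(Mul(-6629, Rational(-1, 19923)), Mul(2741, Rational(1, 4359)))) = Mul(Rational(9, 4), Add(Rational(6629, 19923), Rational(2741, 4359))) = Mul(Rational(9, 4), Rational(9278306, 9649373)) = Rational(41752377, 19298746) ≈ 2.1635)
Add(X, L) = Add(31624, Rational(41752377, 19298746)) = Rational(610345295881, 19298746)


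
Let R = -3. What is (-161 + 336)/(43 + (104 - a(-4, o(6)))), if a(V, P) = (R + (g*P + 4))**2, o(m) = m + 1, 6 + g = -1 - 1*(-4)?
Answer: -175/253 ≈ -0.69170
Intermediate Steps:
g = -3 (g = -6 + (-1 - 1*(-4)) = -6 + (-1 + 4) = -6 + 3 = -3)
o(m) = 1 + m
a(V, P) = (1 - 3*P)**2 (a(V, P) = (-3 + (-3*P + 4))**2 = (-3 + (4 - 3*P))**2 = (1 - 3*P)**2)
(-161 + 336)/(43 + (104 - a(-4, o(6)))) = (-161 + 336)/(43 + (104 - (1 - 3*(1 + 6))**2)) = 175/(43 + (104 - (1 - 3*7)**2)) = 175/(43 + (104 - (1 - 21)**2)) = 175/(43 + (104 - 1*(-20)**2)) = 175/(43 + (104 - 1*400)) = 175/(43 + (104 - 400)) = 175/(43 - 296) = 175/(-253) = 175*(-1/253) = -175/253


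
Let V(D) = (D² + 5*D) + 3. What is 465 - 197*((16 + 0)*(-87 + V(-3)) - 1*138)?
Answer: 311331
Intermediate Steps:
V(D) = 3 + D² + 5*D
465 - 197*((16 + 0)*(-87 + V(-3)) - 1*138) = 465 - 197*((16 + 0)*(-87 + (3 + (-3)² + 5*(-3))) - 1*138) = 465 - 197*(16*(-87 + (3 + 9 - 15)) - 138) = 465 - 197*(16*(-87 - 3) - 138) = 465 - 197*(16*(-90) - 138) = 465 - 197*(-1440 - 138) = 465 - 197*(-1578) = 465 + 310866 = 311331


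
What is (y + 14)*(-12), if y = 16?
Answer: -360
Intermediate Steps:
(y + 14)*(-12) = (16 + 14)*(-12) = 30*(-12) = -360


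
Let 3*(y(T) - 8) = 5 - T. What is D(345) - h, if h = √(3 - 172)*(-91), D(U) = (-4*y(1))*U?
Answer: -12880 + 1183*I ≈ -12880.0 + 1183.0*I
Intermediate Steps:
y(T) = 29/3 - T/3 (y(T) = 8 + (5 - T)/3 = 8 + (5/3 - T/3) = 29/3 - T/3)
D(U) = -112*U/3 (D(U) = (-4*(29/3 - ⅓*1))*U = (-4*(29/3 - ⅓))*U = (-4*28/3)*U = -112*U/3)
h = -1183*I (h = √(-169)*(-91) = (13*I)*(-91) = -1183*I ≈ -1183.0*I)
D(345) - h = -112/3*345 - (-1183)*I = -12880 + 1183*I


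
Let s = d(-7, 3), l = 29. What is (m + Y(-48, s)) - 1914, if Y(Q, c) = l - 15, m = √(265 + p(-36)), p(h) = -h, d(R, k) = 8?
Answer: -1900 + √301 ≈ -1882.7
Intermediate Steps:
s = 8
m = √301 (m = √(265 - 1*(-36)) = √(265 + 36) = √301 ≈ 17.349)
Y(Q, c) = 14 (Y(Q, c) = 29 - 15 = 14)
(m + Y(-48, s)) - 1914 = (√301 + 14) - 1914 = (14 + √301) - 1914 = -1900 + √301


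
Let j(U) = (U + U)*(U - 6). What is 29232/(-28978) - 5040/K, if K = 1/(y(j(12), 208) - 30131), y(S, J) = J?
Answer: 2185113894264/14489 ≈ 1.5081e+8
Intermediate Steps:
j(U) = 2*U*(-6 + U) (j(U) = (2*U)*(-6 + U) = 2*U*(-6 + U))
K = -1/29923 (K = 1/(208 - 30131) = 1/(-29923) = -1/29923 ≈ -3.3419e-5)
29232/(-28978) - 5040/K = 29232/(-28978) - 5040/(-1/29923) = 29232*(-1/28978) - 5040*(-29923) = -14616/14489 + 150811920 = 2185113894264/14489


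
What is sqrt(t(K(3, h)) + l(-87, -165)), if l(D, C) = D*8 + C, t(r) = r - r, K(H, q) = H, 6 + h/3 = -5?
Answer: I*sqrt(861) ≈ 29.343*I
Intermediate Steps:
h = -33 (h = -18 + 3*(-5) = -18 - 15 = -33)
t(r) = 0
l(D, C) = C + 8*D (l(D, C) = 8*D + C = C + 8*D)
sqrt(t(K(3, h)) + l(-87, -165)) = sqrt(0 + (-165 + 8*(-87))) = sqrt(0 + (-165 - 696)) = sqrt(0 - 861) = sqrt(-861) = I*sqrt(861)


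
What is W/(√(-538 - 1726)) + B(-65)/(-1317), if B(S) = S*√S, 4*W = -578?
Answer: I*(147160*√65 + 380613*√566)/2981688 ≈ 3.4348*I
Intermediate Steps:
W = -289/2 (W = (¼)*(-578) = -289/2 ≈ -144.50)
B(S) = S^(3/2)
W/(√(-538 - 1726)) + B(-65)/(-1317) = -289/(2*√(-538 - 1726)) + (-65)^(3/2)/(-1317) = -289*(-I*√566/1132)/2 - 65*I*√65*(-1/1317) = -289*(-I*√566/1132)/2 + 65*I*√65/1317 = -(-289)*I*√566/2264 + 65*I*√65/1317 = 289*I*√566/2264 + 65*I*√65/1317 = 65*I*√65/1317 + 289*I*√566/2264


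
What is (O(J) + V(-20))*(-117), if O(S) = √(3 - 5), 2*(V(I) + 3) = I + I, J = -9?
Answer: 2691 - 117*I*√2 ≈ 2691.0 - 165.46*I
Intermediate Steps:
V(I) = -3 + I (V(I) = -3 + (I + I)/2 = -3 + (2*I)/2 = -3 + I)
O(S) = I*√2 (O(S) = √(-2) = I*√2)
(O(J) + V(-20))*(-117) = (I*√2 + (-3 - 20))*(-117) = (I*√2 - 23)*(-117) = (-23 + I*√2)*(-117) = 2691 - 117*I*√2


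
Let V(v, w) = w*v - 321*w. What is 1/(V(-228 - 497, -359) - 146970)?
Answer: 1/228544 ≈ 4.3755e-6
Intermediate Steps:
V(v, w) = -321*w + v*w (V(v, w) = v*w - 321*w = -321*w + v*w)
1/(V(-228 - 497, -359) - 146970) = 1/(-359*(-321 + (-228 - 497)) - 146970) = 1/(-359*(-321 - 725) - 146970) = 1/(-359*(-1046) - 146970) = 1/(375514 - 146970) = 1/228544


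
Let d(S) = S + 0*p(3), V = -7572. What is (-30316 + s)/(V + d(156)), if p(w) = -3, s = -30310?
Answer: 30313/3708 ≈ 8.1750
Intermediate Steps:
d(S) = S (d(S) = S + 0*(-3) = S + 0 = S)
(-30316 + s)/(V + d(156)) = (-30316 - 30310)/(-7572 + 156) = -60626/(-7416) = -60626*(-1/7416) = 30313/3708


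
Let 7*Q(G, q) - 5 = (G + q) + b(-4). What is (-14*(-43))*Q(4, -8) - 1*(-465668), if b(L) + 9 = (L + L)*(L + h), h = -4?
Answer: 470484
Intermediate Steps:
b(L) = -9 + 2*L*(-4 + L) (b(L) = -9 + (L + L)*(L - 4) = -9 + (2*L)*(-4 + L) = -9 + 2*L*(-4 + L))
Q(G, q) = 60/7 + G/7 + q/7 (Q(G, q) = 5/7 + ((G + q) + (-9 - 8*(-4) + 2*(-4)**2))/7 = 5/7 + ((G + q) + (-9 + 32 + 2*16))/7 = 5/7 + ((G + q) + (-9 + 32 + 32))/7 = 5/7 + ((G + q) + 55)/7 = 5/7 + (55 + G + q)/7 = 5/7 + (55/7 + G/7 + q/7) = 60/7 + G/7 + q/7)
(-14*(-43))*Q(4, -8) - 1*(-465668) = (-14*(-43))*(60/7 + (1/7)*4 + (1/7)*(-8)) - 1*(-465668) = 602*(60/7 + 4/7 - 8/7) + 465668 = 602*8 + 465668 = 4816 + 465668 = 470484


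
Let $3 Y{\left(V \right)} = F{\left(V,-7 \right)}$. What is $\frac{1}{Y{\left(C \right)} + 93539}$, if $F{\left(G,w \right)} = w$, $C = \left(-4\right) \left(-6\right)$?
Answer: $\frac{3}{280610} \approx 1.0691 \cdot 10^{-5}$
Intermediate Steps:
$C = 24$
$Y{\left(V \right)} = - \frac{7}{3}$ ($Y{\left(V \right)} = \frac{1}{3} \left(-7\right) = - \frac{7}{3}$)
$\frac{1}{Y{\left(C \right)} + 93539} = \frac{1}{- \frac{7}{3} + 93539} = \frac{1}{\frac{280610}{3}} = \frac{3}{280610}$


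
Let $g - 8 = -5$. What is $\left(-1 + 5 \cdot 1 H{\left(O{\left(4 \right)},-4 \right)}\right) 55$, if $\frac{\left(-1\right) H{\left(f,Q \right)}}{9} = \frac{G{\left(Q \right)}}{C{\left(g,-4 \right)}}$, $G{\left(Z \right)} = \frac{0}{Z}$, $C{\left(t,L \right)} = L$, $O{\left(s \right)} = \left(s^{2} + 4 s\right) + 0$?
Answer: $-55$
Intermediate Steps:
$g = 3$ ($g = 8 - 5 = 3$)
$O{\left(s \right)} = s^{2} + 4 s$
$G{\left(Z \right)} = 0$
$H{\left(f,Q \right)} = 0$ ($H{\left(f,Q \right)} = - 9 \frac{0}{-4} = - 9 \cdot 0 \left(- \frac{1}{4}\right) = \left(-9\right) 0 = 0$)
$\left(-1 + 5 \cdot 1 H{\left(O{\left(4 \right)},-4 \right)}\right) 55 = \left(-1 + 5 \cdot 1 \cdot 0\right) 55 = \left(-1 + 5 \cdot 0\right) 55 = \left(-1 + 0\right) 55 = \left(-1\right) 55 = -55$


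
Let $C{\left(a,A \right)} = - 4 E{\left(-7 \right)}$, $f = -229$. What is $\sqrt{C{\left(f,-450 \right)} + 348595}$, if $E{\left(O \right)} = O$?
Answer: $\sqrt{348623} \approx 590.44$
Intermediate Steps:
$C{\left(a,A \right)} = 28$ ($C{\left(a,A \right)} = \left(-4\right) \left(-7\right) = 28$)
$\sqrt{C{\left(f,-450 \right)} + 348595} = \sqrt{28 + 348595} = \sqrt{348623}$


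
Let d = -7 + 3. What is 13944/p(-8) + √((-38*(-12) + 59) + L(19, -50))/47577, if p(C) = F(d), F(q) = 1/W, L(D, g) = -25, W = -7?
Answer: -97608 + 7*√10/47577 ≈ -97608.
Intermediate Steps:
d = -4
F(q) = -⅐ (F(q) = 1/(-7) = -⅐)
p(C) = -⅐
13944/p(-8) + √((-38*(-12) + 59) + L(19, -50))/47577 = 13944/(-⅐) + √((-38*(-12) + 59) - 25)/47577 = 13944*(-7) + √((456 + 59) - 25)*(1/47577) = -97608 + √(515 - 25)*(1/47577) = -97608 + √490*(1/47577) = -97608 + (7*√10)*(1/47577) = -97608 + 7*√10/47577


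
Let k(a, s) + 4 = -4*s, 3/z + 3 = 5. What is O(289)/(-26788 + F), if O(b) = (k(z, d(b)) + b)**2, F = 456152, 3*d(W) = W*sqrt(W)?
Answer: 353327209/3864276 ≈ 91.434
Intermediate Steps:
z = 3/2 (z = 3/(-3 + 5) = 3/2 ≈ 1.5000)
d(W) = W**(3/2)/3 (d(W) = (W*sqrt(W))/3 = W**(3/2)/3)
k(a, s) = -4 - 4*s
O(b) = (-4 + b - 4*b**(3/2)/3)**2 (O(b) = ((-4 - 4*b**(3/2)/3) + b)**2 = (-4 + b - 4*b**(3/2)/3)**2)
O(289)/(-26788 + F) = ((12 - 3*289 + 4*289**(3/2))**2/9)/(-26788 + 456152) = ((12 - 867 + 4*4913)**2/9)/429364 = ((12 - 867 + 19652)**2/9)*(1/429364) = ((1/9)*18797**2)*(1/429364) = ((1/9)*353327209)*(1/429364) = (353327209/9)*(1/429364) = 353327209/3864276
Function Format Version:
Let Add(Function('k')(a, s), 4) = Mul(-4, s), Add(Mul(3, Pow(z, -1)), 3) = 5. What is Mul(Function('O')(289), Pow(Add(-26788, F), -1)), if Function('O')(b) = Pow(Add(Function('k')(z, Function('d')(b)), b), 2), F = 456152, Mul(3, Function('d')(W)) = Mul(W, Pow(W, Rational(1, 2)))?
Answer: Rational(353327209, 3864276) ≈ 91.434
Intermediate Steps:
z = Rational(3, 2) (z = Mul(3, Pow(Add(-3, 5), -1)) = Mul(3, Pow(2, -1)) = Mul(3, Rational(1, 2)) = Rational(3, 2) ≈ 1.5000)
Function('d')(W) = Mul(Rational(1, 3), Pow(W, Rational(3, 2))) (Function('d')(W) = Mul(Rational(1, 3), Mul(W, Pow(W, Rational(1, 2)))) = Mul(Rational(1, 3), Pow(W, Rational(3, 2))))
Function('k')(a, s) = Add(-4, Mul(-4, s))
Function('O')(b) = Pow(Add(-4, b, Mul(Rational(-4, 3), Pow(b, Rational(3, 2)))), 2) (Function('O')(b) = Pow(Add(Add(-4, Mul(-4, Mul(Rational(1, 3), Pow(b, Rational(3, 2))))), b), 2) = Pow(Add(Add(-4, Mul(Rational(-4, 3), Pow(b, Rational(3, 2)))), b), 2) = Pow(Add(-4, b, Mul(Rational(-4, 3), Pow(b, Rational(3, 2)))), 2))
Mul(Function('O')(289), Pow(Add(-26788, F), -1)) = Mul(Mul(Rational(1, 9), Pow(Add(12, Mul(-3, 289), Mul(4, Pow(289, Rational(3, 2)))), 2)), Pow(Add(-26788, 456152), -1)) = Mul(Mul(Rational(1, 9), Pow(Add(12, -867, Mul(4, 4913)), 2)), Pow(429364, -1)) = Mul(Mul(Rational(1, 9), Pow(Add(12, -867, 19652), 2)), Rational(1, 429364)) = Mul(Mul(Rational(1, 9), Pow(18797, 2)), Rational(1, 429364)) = Mul(Mul(Rational(1, 9), 353327209), Rational(1, 429364)) = Mul(Rational(353327209, 9), Rational(1, 429364)) = Rational(353327209, 3864276)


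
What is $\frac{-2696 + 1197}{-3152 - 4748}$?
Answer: $\frac{1499}{7900} \approx 0.18975$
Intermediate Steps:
$\frac{-2696 + 1197}{-3152 - 4748} = - \frac{1499}{-7900} = \left(-1499\right) \left(- \frac{1}{7900}\right) = \frac{1499}{7900}$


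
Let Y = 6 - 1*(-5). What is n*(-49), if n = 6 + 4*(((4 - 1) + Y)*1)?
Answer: -3038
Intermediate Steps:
Y = 11 (Y = 6 + 5 = 11)
n = 62 (n = 6 + 4*(((4 - 1) + 11)*1) = 6 + 4*((3 + 11)*1) = 6 + 4*(14*1) = 6 + 4*14 = 6 + 56 = 62)
n*(-49) = 62*(-49) = -3038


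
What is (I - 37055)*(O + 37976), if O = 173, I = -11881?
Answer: -1866859464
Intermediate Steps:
(I - 37055)*(O + 37976) = (-11881 - 37055)*(173 + 37976) = -48936*38149 = -1866859464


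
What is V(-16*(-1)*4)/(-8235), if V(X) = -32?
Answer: 32/8235 ≈ 0.0038859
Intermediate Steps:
V(-16*(-1)*4)/(-8235) = -32/(-8235) = -32*(-1/8235) = 32/8235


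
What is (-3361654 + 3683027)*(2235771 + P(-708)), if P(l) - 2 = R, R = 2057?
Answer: 719178140590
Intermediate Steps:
P(l) = 2059 (P(l) = 2 + 2057 = 2059)
(-3361654 + 3683027)*(2235771 + P(-708)) = (-3361654 + 3683027)*(2235771 + 2059) = 321373*2237830 = 719178140590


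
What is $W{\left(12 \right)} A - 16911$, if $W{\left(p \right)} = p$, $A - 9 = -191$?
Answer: $-19095$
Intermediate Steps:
$A = -182$ ($A = 9 - 191 = -182$)
$W{\left(12 \right)} A - 16911 = 12 \left(-182\right) - 16911 = -2184 - 16911 = -19095$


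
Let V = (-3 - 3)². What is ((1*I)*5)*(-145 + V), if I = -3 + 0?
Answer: 1635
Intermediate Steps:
I = -3
V = 36 (V = (-6)² = 36)
((1*I)*5)*(-145 + V) = ((1*(-3))*5)*(-145 + 36) = -3*5*(-109) = -15*(-109) = 1635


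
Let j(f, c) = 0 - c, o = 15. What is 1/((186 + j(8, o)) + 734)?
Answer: 1/905 ≈ 0.0011050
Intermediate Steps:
j(f, c) = -c
1/((186 + j(8, o)) + 734) = 1/((186 - 1*15) + 734) = 1/((186 - 15) + 734) = 1/(171 + 734) = 1/905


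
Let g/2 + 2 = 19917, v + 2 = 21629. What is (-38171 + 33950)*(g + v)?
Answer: -259409997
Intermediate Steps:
v = 21627 (v = -2 + 21629 = 21627)
g = 39830 (g = -4 + 2*19917 = -4 + 39834 = 39830)
(-38171 + 33950)*(g + v) = (-38171 + 33950)*(39830 + 21627) = -4221*61457 = -259409997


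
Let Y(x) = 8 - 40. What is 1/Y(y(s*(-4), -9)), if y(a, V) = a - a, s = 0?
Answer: -1/32 ≈ -0.031250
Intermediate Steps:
y(a, V) = 0
Y(x) = -32
1/Y(y(s*(-4), -9)) = 1/(-32) = -1/32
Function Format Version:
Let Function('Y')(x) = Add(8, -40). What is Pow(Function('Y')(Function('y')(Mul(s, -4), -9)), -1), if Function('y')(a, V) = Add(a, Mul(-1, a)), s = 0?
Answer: Rational(-1, 32) ≈ -0.031250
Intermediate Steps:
Function('y')(a, V) = 0
Function('Y')(x) = -32
Pow(Function('Y')(Function('y')(Mul(s, -4), -9)), -1) = Pow(-32, -1) = Rational(-1, 32)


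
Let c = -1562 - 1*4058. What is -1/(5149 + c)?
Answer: 1/471 ≈ 0.0021231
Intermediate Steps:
c = -5620 (c = -1562 - 4058 = -5620)
-1/(5149 + c) = -1/(5149 - 5620) = -1/(-471) = -1*(-1/471) = 1/471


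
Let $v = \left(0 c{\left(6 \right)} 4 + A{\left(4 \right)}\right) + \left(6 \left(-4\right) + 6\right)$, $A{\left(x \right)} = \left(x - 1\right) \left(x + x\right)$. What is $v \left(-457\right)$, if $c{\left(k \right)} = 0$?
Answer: $-2742$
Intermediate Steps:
$A{\left(x \right)} = 2 x \left(-1 + x\right)$ ($A{\left(x \right)} = \left(-1 + x\right) 2 x = 2 x \left(-1 + x\right)$)
$v = 6$ ($v = \left(0 \cdot 0 \cdot 4 + 2 \cdot 4 \left(-1 + 4\right)\right) + \left(6 \left(-4\right) + 6\right) = \left(0 \cdot 4 + 2 \cdot 4 \cdot 3\right) + \left(-24 + 6\right) = \left(0 + 24\right) - 18 = 24 - 18 = 6$)
$v \left(-457\right) = 6 \left(-457\right) = -2742$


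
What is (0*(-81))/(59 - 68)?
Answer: 0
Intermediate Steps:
(0*(-81))/(59 - 68) = 0/(-9) = 0*(-1/9) = 0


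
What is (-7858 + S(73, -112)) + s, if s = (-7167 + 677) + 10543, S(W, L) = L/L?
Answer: -3804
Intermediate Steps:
S(W, L) = 1
s = 4053 (s = -6490 + 10543 = 4053)
(-7858 + S(73, -112)) + s = (-7858 + 1) + 4053 = -7857 + 4053 = -3804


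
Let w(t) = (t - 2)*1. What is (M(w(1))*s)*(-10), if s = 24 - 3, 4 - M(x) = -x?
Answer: -630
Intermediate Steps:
w(t) = -2 + t (w(t) = (-2 + t)*1 = -2 + t)
M(x) = 4 + x (M(x) = 4 - (-1)*x = 4 + x)
s = 21
(M(w(1))*s)*(-10) = ((4 + (-2 + 1))*21)*(-10) = ((4 - 1)*21)*(-10) = (3*21)*(-10) = 63*(-10) = -630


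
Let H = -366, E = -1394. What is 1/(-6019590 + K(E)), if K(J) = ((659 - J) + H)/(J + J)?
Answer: -2788/16782618607 ≈ -1.6612e-7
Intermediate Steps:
K(J) = (293 - J)/(2*J) (K(J) = ((659 - J) - 366)/(J + J) = (293 - J)/((2*J)) = (293 - J)*(1/(2*J)) = (293 - J)/(2*J))
1/(-6019590 + K(E)) = 1/(-6019590 + (½)*(293 - 1*(-1394))/(-1394)) = 1/(-6019590 + (½)*(-1/1394)*(293 + 1394)) = 1/(-6019590 + (½)*(-1/1394)*1687) = 1/(-6019590 - 1687/2788) = 1/(-16782618607/2788) = -2788/16782618607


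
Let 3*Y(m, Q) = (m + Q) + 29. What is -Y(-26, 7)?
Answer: -10/3 ≈ -3.3333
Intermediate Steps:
Y(m, Q) = 29/3 + Q/3 + m/3 (Y(m, Q) = ((m + Q) + 29)/3 = ((Q + m) + 29)/3 = (29 + Q + m)/3 = 29/3 + Q/3 + m/3)
-Y(-26, 7) = -(29/3 + (⅓)*7 + (⅓)*(-26)) = -(29/3 + 7/3 - 26/3) = -1*10/3 = -10/3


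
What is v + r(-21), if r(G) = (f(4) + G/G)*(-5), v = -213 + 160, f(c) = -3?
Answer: -43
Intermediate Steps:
v = -53
r(G) = 10 (r(G) = (-3 + G/G)*(-5) = (-3 + 1)*(-5) = -2*(-5) = 10)
v + r(-21) = -53 + 10 = -43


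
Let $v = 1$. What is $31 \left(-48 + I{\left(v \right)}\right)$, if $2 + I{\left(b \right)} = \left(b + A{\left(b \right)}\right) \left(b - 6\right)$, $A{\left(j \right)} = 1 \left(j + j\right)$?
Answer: $-2015$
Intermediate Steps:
$A{\left(j \right)} = 2 j$ ($A{\left(j \right)} = 1 \cdot 2 j = 2 j$)
$I{\left(b \right)} = -2 + 3 b \left(-6 + b\right)$ ($I{\left(b \right)} = -2 + \left(b + 2 b\right) \left(b - 6\right) = -2 + 3 b \left(-6 + b\right)$)
$31 \left(-48 + I{\left(v \right)}\right) = 31 \left(-48 - \left(20 - 3\right)\right) = 31 \left(-48 - 17\right) = 31 \left(-65\right) = -2015$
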